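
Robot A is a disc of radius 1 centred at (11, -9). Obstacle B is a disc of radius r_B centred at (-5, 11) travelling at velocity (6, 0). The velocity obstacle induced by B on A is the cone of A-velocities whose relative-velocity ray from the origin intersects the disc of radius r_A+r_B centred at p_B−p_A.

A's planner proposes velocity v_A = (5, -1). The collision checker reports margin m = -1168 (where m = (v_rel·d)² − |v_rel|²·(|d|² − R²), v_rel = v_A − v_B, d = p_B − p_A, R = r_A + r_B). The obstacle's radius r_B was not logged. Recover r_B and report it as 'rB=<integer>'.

m = -1168
d = (-16, 20);  v_rel = (-1, -1),  |v_rel|² = 2
v_rel×d = (-1)·(20) − (-1)·(-16) = -36
since m = R²·2 − (-36)²:  R² = (1296 + -1168) / 2 = 64
R = √64 = 8  ⇒  r_B = 8 − 1 = 7

rB=7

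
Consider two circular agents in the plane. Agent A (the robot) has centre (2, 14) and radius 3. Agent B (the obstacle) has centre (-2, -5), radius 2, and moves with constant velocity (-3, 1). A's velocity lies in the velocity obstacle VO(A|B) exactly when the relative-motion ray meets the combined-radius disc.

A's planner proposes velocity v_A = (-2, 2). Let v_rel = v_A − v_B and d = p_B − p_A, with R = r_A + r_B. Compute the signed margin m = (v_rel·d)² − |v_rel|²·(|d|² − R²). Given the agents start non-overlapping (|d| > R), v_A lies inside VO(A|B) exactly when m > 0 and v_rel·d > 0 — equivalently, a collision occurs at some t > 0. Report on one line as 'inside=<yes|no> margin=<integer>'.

d = (-4, -19),  |d|² = 377;  R = 3+2 = 5,  c = 377−5² = 352
v_rel = (1, 1),  |v_rel|² = 2;  v_rel·d = (1)·(-4) + (1)·(-19) = -23
2·t² + 46·t + 352 = 0  ⇒  m = (-23)² − 2·352 = -175
m = -175 < 0,  v_rel·d = -23 < 0  ⇒  outside

inside=no margin=-175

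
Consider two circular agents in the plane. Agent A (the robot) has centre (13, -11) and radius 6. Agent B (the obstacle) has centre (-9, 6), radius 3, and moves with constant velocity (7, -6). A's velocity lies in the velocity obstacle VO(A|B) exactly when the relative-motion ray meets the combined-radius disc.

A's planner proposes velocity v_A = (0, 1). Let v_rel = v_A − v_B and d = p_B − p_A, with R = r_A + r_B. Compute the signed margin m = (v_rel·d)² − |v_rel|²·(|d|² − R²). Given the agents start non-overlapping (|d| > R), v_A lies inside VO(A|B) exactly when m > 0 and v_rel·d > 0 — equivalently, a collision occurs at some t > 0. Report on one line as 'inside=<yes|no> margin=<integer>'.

d = (-22, 17),  |d|² = 773;  R = 6+3 = 9,  c = 773−9² = 692
v_rel = (-7, 7),  |v_rel|² = 98;  v_rel·d = (-7)·(-22) + (7)·(17) = 273
98·t² − 546·t + 692 = 0  ⇒  m = 273² − 98·692 = 6713
m = 6713 > 0,  v_rel·d = 273 > 0  ⇒  inside

inside=yes margin=6713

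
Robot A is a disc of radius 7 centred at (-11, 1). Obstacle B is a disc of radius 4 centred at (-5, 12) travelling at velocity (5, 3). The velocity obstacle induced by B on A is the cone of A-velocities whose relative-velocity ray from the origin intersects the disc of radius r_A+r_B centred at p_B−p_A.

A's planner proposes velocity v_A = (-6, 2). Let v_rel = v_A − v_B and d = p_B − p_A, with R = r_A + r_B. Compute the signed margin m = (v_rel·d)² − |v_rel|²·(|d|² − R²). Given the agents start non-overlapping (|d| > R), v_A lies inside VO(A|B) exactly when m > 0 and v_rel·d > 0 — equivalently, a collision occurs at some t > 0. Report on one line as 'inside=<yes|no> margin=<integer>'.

d = (6, 11),  |d|² = 157;  R = 7+4 = 11,  c = 157−11² = 36
v_rel = (-11, -1),  |v_rel|² = 122;  v_rel·d = (-11)·(6) + (-1)·(11) = -77
122·t² + 154·t + 36 = 0  ⇒  m = (-77)² − 122·36 = 1537
m = 1537 > 0,  v_rel·d = -77 < 0  ⇒  outside

inside=no margin=1537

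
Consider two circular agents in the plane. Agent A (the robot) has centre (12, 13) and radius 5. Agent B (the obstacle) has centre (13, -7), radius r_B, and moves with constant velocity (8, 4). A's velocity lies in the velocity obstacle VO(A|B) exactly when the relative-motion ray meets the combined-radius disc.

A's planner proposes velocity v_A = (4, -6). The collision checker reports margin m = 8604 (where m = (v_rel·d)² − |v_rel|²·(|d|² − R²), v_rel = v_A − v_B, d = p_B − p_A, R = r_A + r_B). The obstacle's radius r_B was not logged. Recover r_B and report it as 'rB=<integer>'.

m = 8604
d = (1, -20);  v_rel = (-4, -10),  |v_rel|² = 116
v_rel×d = (-4)·(-20) − (-10)·(1) = 90
since m = R²·116 − 90²:  R² = (8100 + 8604) / 116 = 144
R = √144 = 12  ⇒  r_B = 12 − 5 = 7

rB=7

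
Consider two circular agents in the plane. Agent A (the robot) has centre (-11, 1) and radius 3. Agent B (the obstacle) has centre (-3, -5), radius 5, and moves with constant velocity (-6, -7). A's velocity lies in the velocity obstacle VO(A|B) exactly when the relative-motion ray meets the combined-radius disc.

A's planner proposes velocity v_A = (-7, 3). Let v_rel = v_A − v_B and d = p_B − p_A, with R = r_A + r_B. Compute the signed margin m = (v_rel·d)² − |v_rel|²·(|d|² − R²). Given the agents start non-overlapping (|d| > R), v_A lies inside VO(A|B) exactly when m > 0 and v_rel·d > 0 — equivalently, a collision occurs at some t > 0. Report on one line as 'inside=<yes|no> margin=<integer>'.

d = (8, -6),  |d|² = 100;  R = 3+5 = 8,  c = 100−8² = 36
v_rel = (-1, 10),  |v_rel|² = 101;  v_rel·d = (-1)·(8) + (10)·(-6) = -68
101·t² + 136·t + 36 = 0  ⇒  m = (-68)² − 101·36 = 988
m = 988 > 0,  v_rel·d = -68 < 0  ⇒  outside

inside=no margin=988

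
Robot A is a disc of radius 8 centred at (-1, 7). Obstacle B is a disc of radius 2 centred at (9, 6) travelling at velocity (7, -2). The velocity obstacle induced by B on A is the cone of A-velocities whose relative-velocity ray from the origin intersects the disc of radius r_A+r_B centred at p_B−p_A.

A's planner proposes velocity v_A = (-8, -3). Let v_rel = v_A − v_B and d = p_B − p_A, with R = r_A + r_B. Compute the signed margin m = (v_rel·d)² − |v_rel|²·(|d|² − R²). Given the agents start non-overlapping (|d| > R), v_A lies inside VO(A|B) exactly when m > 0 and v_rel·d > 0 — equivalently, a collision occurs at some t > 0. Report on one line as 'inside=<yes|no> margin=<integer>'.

d = (10, -1),  |d|² = 101;  R = 8+2 = 10,  c = 101−10² = 1
v_rel = (-15, -1),  |v_rel|² = 226;  v_rel·d = (-15)·(10) + (-1)·(-1) = -149
226·t² + 298·t + 1 = 0  ⇒  m = (-149)² − 226·1 = 21975
m = 21975 > 0,  v_rel·d = -149 < 0  ⇒  outside

inside=no margin=21975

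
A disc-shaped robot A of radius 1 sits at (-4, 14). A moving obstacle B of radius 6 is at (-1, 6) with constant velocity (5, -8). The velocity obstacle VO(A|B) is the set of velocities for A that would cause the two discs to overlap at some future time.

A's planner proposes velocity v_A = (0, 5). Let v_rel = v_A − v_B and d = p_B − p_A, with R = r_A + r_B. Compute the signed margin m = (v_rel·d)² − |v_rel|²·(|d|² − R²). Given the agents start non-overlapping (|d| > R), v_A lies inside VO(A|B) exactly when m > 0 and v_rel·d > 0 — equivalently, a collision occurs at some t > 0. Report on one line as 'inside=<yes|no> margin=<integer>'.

d = (3, -8),  |d|² = 73;  R = 1+6 = 7,  c = 73−7² = 24
v_rel = (-5, 13),  |v_rel|² = 194;  v_rel·d = (-5)·(3) + (13)·(-8) = -119
194·t² + 238·t + 24 = 0  ⇒  m = (-119)² − 194·24 = 9505
m = 9505 > 0,  v_rel·d = -119 < 0  ⇒  outside

inside=no margin=9505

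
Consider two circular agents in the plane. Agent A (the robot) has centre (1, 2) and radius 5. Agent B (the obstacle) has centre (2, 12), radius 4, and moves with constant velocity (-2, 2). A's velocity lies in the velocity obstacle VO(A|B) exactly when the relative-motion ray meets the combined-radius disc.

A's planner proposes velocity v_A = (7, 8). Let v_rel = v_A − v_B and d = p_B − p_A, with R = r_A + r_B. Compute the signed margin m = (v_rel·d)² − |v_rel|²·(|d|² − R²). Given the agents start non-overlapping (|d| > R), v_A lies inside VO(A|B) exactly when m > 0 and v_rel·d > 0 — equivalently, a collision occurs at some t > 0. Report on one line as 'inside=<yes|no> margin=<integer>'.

d = (1, 10),  |d|² = 101;  R = 5+4 = 9,  c = 101−9² = 20
v_rel = (9, 6),  |v_rel|² = 117;  v_rel·d = (9)·(1) + (6)·(10) = 69
117·t² − 138·t + 20 = 0  ⇒  m = 69² − 117·20 = 2421
m = 2421 > 0,  v_rel·d = 69 > 0  ⇒  inside

inside=yes margin=2421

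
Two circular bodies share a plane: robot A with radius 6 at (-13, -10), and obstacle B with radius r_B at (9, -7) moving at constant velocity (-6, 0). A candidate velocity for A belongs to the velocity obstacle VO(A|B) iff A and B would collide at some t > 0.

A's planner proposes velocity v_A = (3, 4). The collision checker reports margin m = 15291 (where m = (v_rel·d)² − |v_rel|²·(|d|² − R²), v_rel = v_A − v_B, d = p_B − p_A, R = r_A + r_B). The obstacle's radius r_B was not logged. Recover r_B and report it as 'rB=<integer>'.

m = 15291
d = (22, 3);  v_rel = (9, 4),  |v_rel|² = 97
v_rel×d = (9)·(3) − (4)·(22) = -61
since m = R²·97 − (-61)²:  R² = (3721 + 15291) / 97 = 196
R = √196 = 14  ⇒  r_B = 14 − 6 = 8

rB=8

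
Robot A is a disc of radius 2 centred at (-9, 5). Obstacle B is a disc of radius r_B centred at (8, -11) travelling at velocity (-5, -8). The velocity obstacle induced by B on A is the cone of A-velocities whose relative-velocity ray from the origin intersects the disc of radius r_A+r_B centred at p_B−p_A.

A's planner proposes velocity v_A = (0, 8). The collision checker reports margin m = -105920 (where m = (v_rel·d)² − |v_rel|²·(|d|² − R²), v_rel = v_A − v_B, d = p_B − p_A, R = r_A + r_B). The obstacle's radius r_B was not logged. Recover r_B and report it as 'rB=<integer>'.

m = -105920
d = (17, -16);  v_rel = (5, 16),  |v_rel|² = 281
v_rel×d = (5)·(-16) − (16)·(17) = -352
since m = R²·281 − (-352)²:  R² = (123904 + -105920) / 281 = 64
R = √64 = 8  ⇒  r_B = 8 − 2 = 6

rB=6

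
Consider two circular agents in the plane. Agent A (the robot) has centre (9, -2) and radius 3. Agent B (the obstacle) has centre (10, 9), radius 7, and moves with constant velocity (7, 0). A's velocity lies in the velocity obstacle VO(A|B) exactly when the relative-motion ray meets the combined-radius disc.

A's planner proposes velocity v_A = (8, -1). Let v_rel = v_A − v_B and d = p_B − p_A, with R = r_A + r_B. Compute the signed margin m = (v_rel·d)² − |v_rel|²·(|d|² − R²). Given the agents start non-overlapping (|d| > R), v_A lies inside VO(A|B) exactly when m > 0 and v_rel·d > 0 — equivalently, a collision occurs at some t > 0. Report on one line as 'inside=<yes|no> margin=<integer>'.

d = (1, 11),  |d|² = 122;  R = 3+7 = 10,  c = 122−10² = 22
v_rel = (1, -1),  |v_rel|² = 2;  v_rel·d = (1)·(1) + (-1)·(11) = -10
2·t² + 20·t + 22 = 0  ⇒  m = (-10)² − 2·22 = 56
m = 56 > 0,  v_rel·d = -10 < 0  ⇒  outside

inside=no margin=56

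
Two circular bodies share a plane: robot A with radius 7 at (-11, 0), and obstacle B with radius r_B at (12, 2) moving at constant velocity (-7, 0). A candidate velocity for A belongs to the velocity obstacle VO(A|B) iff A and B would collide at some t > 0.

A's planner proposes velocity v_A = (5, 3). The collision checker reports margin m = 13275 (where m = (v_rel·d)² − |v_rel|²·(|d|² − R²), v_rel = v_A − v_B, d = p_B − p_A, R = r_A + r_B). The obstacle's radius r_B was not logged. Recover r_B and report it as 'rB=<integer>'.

m = 13275
d = (23, 2);  v_rel = (12, 3),  |v_rel|² = 153
v_rel×d = (12)·(2) − (3)·(23) = -45
since m = R²·153 − (-45)²:  R² = (2025 + 13275) / 153 = 100
R = √100 = 10  ⇒  r_B = 10 − 7 = 3

rB=3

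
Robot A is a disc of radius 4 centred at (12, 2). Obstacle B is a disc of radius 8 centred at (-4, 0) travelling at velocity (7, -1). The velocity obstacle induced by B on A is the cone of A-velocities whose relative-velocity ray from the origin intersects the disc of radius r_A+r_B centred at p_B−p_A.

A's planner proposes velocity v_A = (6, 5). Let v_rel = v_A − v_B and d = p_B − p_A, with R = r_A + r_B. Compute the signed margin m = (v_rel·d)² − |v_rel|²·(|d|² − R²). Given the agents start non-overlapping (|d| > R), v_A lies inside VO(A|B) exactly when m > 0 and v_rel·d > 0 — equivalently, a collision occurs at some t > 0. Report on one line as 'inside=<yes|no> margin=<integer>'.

d = (-16, -2),  |d|² = 260;  R = 4+8 = 12,  c = 260−12² = 116
v_rel = (-1, 6),  |v_rel|² = 37;  v_rel·d = (-1)·(-16) + (6)·(-2) = 4
37·t² − 8·t + 116 = 0  ⇒  m = 4² − 37·116 = -4276
m = -4276 < 0,  v_rel·d = 4 > 0  ⇒  outside

inside=no margin=-4276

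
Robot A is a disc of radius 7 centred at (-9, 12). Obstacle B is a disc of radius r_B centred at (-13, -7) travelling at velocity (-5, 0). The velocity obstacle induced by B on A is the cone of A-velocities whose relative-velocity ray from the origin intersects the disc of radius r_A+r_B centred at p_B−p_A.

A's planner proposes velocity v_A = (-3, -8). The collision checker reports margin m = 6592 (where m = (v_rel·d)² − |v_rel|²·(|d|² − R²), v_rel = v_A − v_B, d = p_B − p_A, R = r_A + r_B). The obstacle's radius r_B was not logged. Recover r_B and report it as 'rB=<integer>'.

m = 6592
d = (-4, -19);  v_rel = (2, -8),  |v_rel|² = 68
v_rel×d = (2)·(-19) − (-8)·(-4) = -70
since m = R²·68 − (-70)²:  R² = (4900 + 6592) / 68 = 169
R = √169 = 13  ⇒  r_B = 13 − 7 = 6

rB=6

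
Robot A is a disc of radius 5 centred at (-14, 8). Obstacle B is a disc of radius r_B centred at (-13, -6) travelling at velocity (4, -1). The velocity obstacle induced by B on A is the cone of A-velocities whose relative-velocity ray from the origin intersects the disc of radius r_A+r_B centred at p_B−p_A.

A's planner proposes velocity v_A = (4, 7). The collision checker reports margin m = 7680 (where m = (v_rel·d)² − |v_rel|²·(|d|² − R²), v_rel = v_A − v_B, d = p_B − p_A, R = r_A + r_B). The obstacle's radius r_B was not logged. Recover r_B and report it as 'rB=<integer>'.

m = 7680
d = (1, -14);  v_rel = (0, 8),  |v_rel|² = 64
v_rel×d = (0)·(-14) − (8)·(1) = -8
since m = R²·64 − (-8)²:  R² = (64 + 7680) / 64 = 121
R = √121 = 11  ⇒  r_B = 11 − 5 = 6

rB=6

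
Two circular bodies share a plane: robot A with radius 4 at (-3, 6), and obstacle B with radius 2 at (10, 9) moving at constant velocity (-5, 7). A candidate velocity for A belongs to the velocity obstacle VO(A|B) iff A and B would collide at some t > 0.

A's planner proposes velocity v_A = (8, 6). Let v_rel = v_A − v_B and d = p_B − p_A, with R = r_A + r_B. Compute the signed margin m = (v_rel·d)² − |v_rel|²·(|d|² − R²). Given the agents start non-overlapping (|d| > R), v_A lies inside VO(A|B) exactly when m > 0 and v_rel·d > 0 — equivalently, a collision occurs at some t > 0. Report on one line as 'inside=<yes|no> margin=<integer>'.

d = (13, 3),  |d|² = 178;  R = 4+2 = 6,  c = 178−6² = 142
v_rel = (13, -1),  |v_rel|² = 170;  v_rel·d = (13)·(13) + (-1)·(3) = 166
170·t² − 332·t + 142 = 0  ⇒  m = 166² − 170·142 = 3416
m = 3416 > 0,  v_rel·d = 166 > 0  ⇒  inside

inside=yes margin=3416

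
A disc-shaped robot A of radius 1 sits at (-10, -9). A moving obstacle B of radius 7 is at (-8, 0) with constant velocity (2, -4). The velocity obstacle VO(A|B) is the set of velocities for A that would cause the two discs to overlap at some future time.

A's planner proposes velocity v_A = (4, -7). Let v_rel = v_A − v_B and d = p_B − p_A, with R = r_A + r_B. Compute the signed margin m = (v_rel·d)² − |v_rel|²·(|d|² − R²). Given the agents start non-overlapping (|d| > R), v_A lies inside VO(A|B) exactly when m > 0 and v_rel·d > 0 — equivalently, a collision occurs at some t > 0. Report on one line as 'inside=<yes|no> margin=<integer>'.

d = (2, 9),  |d|² = 85;  R = 1+7 = 8,  c = 85−8² = 21
v_rel = (2, -3),  |v_rel|² = 13;  v_rel·d = (2)·(2) + (-3)·(9) = -23
13·t² + 46·t + 21 = 0  ⇒  m = (-23)² − 13·21 = 256
m = 256 > 0,  v_rel·d = -23 < 0  ⇒  outside

inside=no margin=256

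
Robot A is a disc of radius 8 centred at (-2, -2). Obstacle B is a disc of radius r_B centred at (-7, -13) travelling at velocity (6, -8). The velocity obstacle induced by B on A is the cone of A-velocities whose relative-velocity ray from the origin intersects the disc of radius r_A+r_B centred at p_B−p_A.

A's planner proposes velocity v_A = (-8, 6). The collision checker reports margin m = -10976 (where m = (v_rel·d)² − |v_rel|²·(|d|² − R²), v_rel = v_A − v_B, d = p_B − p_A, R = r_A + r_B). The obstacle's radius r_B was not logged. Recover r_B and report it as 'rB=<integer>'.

m = -10976
d = (-5, -11);  v_rel = (-14, 14),  |v_rel|² = 392
v_rel×d = (-14)·(-11) − (14)·(-5) = 224
since m = R²·392 − 224²:  R² = (50176 + -10976) / 392 = 100
R = √100 = 10  ⇒  r_B = 10 − 8 = 2

rB=2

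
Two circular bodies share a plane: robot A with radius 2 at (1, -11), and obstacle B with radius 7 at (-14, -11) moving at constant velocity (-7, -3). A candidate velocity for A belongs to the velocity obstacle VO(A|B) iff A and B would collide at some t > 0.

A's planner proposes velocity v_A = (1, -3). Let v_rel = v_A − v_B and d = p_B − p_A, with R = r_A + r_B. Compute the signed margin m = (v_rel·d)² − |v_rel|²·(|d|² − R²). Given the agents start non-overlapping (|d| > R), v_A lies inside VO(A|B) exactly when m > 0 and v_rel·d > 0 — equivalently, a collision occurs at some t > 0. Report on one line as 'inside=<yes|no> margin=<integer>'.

d = (-15, 0),  |d|² = 225;  R = 2+7 = 9,  c = 225−9² = 144
v_rel = (8, 0),  |v_rel|² = 64;  v_rel·d = (8)·(-15) + (0)·(0) = -120
64·t² + 240·t + 144 = 0  ⇒  m = (-120)² − 64·144 = 5184
m = 5184 > 0,  v_rel·d = -120 < 0  ⇒  outside

inside=no margin=5184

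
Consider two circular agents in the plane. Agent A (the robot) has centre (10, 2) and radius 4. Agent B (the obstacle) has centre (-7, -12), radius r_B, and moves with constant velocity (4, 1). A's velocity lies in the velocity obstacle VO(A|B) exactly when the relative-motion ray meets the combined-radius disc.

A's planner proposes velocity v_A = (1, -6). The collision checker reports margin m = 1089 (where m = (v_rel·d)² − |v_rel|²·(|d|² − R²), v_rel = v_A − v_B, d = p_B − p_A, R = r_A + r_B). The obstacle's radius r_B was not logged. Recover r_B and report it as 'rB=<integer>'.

m = 1089
d = (-17, -14);  v_rel = (-3, -7),  |v_rel|² = 58
v_rel×d = (-3)·(-14) − (-7)·(-17) = -77
since m = R²·58 − (-77)²:  R² = (5929 + 1089) / 58 = 121
R = √121 = 11  ⇒  r_B = 11 − 4 = 7

rB=7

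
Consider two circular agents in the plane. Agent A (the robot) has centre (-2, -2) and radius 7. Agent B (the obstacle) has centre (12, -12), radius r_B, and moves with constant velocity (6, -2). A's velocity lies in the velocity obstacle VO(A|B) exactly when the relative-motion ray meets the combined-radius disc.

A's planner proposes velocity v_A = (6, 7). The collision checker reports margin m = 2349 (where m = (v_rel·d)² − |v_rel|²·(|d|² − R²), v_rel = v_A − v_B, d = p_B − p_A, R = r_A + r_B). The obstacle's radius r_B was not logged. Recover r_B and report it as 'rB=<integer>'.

m = 2349
d = (14, -10);  v_rel = (0, 9),  |v_rel|² = 81
v_rel×d = (0)·(-10) − (9)·(14) = -126
since m = R²·81 − (-126)²:  R² = (15876 + 2349) / 81 = 225
R = √225 = 15  ⇒  r_B = 15 − 7 = 8

rB=8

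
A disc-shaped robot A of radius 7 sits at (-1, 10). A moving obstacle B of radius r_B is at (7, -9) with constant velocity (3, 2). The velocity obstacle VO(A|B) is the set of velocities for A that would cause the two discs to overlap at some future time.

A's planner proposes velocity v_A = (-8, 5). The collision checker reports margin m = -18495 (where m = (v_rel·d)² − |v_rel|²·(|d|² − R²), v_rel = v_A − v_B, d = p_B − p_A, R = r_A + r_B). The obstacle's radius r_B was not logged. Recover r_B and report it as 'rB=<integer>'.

m = -18495
d = (8, -19);  v_rel = (-11, 3),  |v_rel|² = 130
v_rel×d = (-11)·(-19) − (3)·(8) = 185
since m = R²·130 − 185²:  R² = (34225 + -18495) / 130 = 121
R = √121 = 11  ⇒  r_B = 11 − 7 = 4

rB=4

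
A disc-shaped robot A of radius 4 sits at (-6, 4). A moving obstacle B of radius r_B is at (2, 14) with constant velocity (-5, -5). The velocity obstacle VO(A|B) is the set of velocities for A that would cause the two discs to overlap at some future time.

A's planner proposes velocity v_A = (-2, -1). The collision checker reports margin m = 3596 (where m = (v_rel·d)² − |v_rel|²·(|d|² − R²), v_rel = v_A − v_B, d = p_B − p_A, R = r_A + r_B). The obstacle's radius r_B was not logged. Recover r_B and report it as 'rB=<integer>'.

m = 3596
d = (8, 10);  v_rel = (3, 4),  |v_rel|² = 25
v_rel×d = (3)·(10) − (4)·(8) = -2
since m = R²·25 − (-2)²:  R² = (4 + 3596) / 25 = 144
R = √144 = 12  ⇒  r_B = 12 − 4 = 8

rB=8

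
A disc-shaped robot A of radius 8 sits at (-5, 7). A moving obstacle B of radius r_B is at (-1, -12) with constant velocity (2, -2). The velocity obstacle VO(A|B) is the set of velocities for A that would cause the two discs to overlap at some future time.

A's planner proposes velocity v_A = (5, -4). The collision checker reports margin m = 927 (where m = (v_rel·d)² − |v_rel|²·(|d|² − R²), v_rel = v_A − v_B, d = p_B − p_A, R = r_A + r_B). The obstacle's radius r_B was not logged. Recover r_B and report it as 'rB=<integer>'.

m = 927
d = (4, -19);  v_rel = (3, -2),  |v_rel|² = 13
v_rel×d = (3)·(-19) − (-2)·(4) = -49
since m = R²·13 − (-49)²:  R² = (2401 + 927) / 13 = 256
R = √256 = 16  ⇒  r_B = 16 − 8 = 8

rB=8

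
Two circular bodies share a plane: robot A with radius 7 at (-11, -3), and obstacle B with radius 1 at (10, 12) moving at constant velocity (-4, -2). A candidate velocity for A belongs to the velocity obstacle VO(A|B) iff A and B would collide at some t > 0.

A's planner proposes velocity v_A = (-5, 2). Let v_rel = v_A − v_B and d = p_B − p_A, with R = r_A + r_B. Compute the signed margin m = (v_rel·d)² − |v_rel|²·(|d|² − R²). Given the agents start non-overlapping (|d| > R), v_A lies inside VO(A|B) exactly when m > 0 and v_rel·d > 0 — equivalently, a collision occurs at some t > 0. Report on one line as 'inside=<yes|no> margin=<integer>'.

d = (21, 15),  |d|² = 666;  R = 7+1 = 8,  c = 666−8² = 602
v_rel = (-1, 4),  |v_rel|² = 17;  v_rel·d = (-1)·(21) + (4)·(15) = 39
17·t² − 78·t + 602 = 0  ⇒  m = 39² − 17·602 = -8713
m = -8713 < 0,  v_rel·d = 39 > 0  ⇒  outside

inside=no margin=-8713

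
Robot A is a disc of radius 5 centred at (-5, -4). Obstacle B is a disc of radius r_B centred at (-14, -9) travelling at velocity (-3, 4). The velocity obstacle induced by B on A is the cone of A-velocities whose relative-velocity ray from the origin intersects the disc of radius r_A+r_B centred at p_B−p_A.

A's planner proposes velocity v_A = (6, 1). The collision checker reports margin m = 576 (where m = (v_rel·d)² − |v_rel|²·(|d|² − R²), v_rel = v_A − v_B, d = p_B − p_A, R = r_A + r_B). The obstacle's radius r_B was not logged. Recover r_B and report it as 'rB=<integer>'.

m = 576
d = (-9, -5);  v_rel = (9, -3),  |v_rel|² = 90
v_rel×d = (9)·(-5) − (-3)·(-9) = -72
since m = R²·90 − (-72)²:  R² = (5184 + 576) / 90 = 64
R = √64 = 8  ⇒  r_B = 8 − 5 = 3

rB=3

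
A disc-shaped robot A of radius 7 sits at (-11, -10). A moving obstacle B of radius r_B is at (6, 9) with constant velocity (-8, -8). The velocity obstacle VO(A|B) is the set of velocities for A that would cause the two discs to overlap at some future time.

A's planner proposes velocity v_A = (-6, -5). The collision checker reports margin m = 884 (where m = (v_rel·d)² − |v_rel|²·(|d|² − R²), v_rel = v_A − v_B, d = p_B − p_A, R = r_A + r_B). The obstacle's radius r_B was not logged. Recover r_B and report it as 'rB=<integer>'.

m = 884
d = (17, 19);  v_rel = (2, 3),  |v_rel|² = 13
v_rel×d = (2)·(19) − (3)·(17) = -13
since m = R²·13 − (-13)²:  R² = (169 + 884) / 13 = 81
R = √81 = 9  ⇒  r_B = 9 − 7 = 2

rB=2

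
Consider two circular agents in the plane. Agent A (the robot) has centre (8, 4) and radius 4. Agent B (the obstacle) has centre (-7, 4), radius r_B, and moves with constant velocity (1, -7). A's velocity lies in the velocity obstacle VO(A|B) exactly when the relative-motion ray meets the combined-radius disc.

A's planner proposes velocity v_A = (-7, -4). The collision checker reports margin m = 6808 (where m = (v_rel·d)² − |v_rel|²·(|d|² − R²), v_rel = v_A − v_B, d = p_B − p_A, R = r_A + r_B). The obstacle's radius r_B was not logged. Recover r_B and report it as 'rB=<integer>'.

m = 6808
d = (-15, 0);  v_rel = (-8, 3),  |v_rel|² = 73
v_rel×d = (-8)·(0) − (3)·(-15) = 45
since m = R²·73 − 45²:  R² = (2025 + 6808) / 73 = 121
R = √121 = 11  ⇒  r_B = 11 − 4 = 7

rB=7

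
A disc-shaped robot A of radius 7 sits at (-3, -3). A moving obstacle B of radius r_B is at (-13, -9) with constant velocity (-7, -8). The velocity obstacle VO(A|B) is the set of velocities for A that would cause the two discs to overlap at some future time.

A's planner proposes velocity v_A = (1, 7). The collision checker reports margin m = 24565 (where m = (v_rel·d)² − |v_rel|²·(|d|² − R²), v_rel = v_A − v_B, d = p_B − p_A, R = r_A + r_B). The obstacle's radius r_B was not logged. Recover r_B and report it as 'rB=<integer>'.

m = 24565
d = (-10, -6);  v_rel = (8, 15),  |v_rel|² = 289
v_rel×d = (8)·(-6) − (15)·(-10) = 102
since m = R²·289 − 102²:  R² = (10404 + 24565) / 289 = 121
R = √121 = 11  ⇒  r_B = 11 − 7 = 4

rB=4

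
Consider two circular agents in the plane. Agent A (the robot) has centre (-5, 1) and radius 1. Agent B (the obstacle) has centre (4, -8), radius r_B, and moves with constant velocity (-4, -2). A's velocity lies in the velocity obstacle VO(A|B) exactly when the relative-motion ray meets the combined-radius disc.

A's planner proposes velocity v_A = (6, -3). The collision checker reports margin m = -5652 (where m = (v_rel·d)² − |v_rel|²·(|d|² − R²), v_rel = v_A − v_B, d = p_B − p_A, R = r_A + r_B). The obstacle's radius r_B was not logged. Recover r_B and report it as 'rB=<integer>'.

m = -5652
d = (9, -9);  v_rel = (10, -1),  |v_rel|² = 101
v_rel×d = (10)·(-9) − (-1)·(9) = -81
since m = R²·101 − (-81)²:  R² = (6561 + -5652) / 101 = 9
R = √9 = 3  ⇒  r_B = 3 − 1 = 2

rB=2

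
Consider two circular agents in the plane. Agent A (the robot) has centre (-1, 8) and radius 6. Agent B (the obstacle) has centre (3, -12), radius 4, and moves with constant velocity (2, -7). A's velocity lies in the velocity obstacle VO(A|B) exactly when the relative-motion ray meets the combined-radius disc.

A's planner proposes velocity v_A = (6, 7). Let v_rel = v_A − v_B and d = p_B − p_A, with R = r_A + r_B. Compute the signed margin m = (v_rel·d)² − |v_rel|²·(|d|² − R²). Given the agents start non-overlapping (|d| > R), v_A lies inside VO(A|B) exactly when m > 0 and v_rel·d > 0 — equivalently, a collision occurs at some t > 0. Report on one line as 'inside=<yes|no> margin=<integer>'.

d = (4, -20),  |d|² = 416;  R = 6+4 = 10,  c = 416−10² = 316
v_rel = (4, 14),  |v_rel|² = 212;  v_rel·d = (4)·(4) + (14)·(-20) = -264
212·t² + 528·t + 316 = 0  ⇒  m = (-264)² − 212·316 = 2704
m = 2704 > 0,  v_rel·d = -264 < 0  ⇒  outside

inside=no margin=2704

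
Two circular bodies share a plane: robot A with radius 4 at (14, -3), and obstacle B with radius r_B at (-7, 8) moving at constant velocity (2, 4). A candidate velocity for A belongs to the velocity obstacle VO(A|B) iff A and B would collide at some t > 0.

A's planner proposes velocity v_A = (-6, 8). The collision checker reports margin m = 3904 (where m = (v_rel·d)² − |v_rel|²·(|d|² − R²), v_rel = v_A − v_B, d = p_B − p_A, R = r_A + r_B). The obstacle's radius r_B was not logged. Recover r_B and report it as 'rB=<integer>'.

m = 3904
d = (-21, 11);  v_rel = (-8, 4),  |v_rel|² = 80
v_rel×d = (-8)·(11) − (4)·(-21) = -4
since m = R²·80 − (-4)²:  R² = (16 + 3904) / 80 = 49
R = √49 = 7  ⇒  r_B = 7 − 4 = 3

rB=3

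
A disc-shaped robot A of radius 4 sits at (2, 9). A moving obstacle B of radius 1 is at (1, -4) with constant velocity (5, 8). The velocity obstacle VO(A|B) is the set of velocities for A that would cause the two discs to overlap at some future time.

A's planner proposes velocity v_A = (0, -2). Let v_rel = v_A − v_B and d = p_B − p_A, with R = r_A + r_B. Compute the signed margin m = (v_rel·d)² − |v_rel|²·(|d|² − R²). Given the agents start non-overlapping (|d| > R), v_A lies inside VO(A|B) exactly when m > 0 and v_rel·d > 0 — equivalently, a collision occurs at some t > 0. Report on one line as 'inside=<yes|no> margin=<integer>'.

d = (-1, -13),  |d|² = 170;  R = 4+1 = 5,  c = 170−5² = 145
v_rel = (-5, -10),  |v_rel|² = 125;  v_rel·d = (-5)·(-1) + (-10)·(-13) = 135
125·t² − 270·t + 145 = 0  ⇒  m = 135² − 125·145 = 100
m = 100 > 0,  v_rel·d = 135 > 0  ⇒  inside

inside=yes margin=100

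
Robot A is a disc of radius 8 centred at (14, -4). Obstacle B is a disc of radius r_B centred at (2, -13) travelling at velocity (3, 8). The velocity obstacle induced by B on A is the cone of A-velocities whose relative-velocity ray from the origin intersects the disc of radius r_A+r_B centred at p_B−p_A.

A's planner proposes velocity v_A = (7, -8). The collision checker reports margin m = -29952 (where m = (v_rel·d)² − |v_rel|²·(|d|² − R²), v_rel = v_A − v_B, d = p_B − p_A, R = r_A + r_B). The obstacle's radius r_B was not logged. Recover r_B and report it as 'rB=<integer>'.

m = -29952
d = (-12, -9);  v_rel = (4, -16),  |v_rel|² = 272
v_rel×d = (4)·(-9) − (-16)·(-12) = -228
since m = R²·272 − (-228)²:  R² = (51984 + -29952) / 272 = 81
R = √81 = 9  ⇒  r_B = 9 − 8 = 1

rB=1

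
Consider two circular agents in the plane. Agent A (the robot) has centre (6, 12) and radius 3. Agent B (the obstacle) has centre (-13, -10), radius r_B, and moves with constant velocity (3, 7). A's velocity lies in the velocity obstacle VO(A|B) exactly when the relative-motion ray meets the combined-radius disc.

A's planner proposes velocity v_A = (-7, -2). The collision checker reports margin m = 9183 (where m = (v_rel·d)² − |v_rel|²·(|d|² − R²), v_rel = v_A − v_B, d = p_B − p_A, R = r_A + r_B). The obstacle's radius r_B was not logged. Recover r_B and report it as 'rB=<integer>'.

m = 9183
d = (-19, -22);  v_rel = (-10, -9),  |v_rel|² = 181
v_rel×d = (-10)·(-22) − (-9)·(-19) = 49
since m = R²·181 − 49²:  R² = (2401 + 9183) / 181 = 64
R = √64 = 8  ⇒  r_B = 8 − 3 = 5

rB=5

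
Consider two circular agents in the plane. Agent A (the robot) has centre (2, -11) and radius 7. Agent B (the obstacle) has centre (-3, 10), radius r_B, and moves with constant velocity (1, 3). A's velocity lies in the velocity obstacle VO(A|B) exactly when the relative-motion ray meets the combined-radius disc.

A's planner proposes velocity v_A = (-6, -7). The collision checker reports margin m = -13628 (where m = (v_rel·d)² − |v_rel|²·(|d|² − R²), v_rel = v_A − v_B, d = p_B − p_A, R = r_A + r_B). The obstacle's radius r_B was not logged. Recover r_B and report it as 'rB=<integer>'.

m = -13628
d = (-5, 21);  v_rel = (-7, -10),  |v_rel|² = 149
v_rel×d = (-7)·(21) − (-10)·(-5) = -197
since m = R²·149 − (-197)²:  R² = (38809 + -13628) / 149 = 169
R = √169 = 13  ⇒  r_B = 13 − 7 = 6

rB=6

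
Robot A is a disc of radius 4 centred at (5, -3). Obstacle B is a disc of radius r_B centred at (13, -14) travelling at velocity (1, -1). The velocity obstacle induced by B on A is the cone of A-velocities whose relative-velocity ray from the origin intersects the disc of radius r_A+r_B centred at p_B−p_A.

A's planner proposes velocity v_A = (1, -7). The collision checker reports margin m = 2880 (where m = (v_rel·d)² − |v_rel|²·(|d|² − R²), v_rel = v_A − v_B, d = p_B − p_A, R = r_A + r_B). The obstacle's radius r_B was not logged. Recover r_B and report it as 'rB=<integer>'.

m = 2880
d = (8, -11);  v_rel = (0, -6),  |v_rel|² = 36
v_rel×d = (0)·(-11) − (-6)·(8) = 48
since m = R²·36 − 48²:  R² = (2304 + 2880) / 36 = 144
R = √144 = 12  ⇒  r_B = 12 − 4 = 8

rB=8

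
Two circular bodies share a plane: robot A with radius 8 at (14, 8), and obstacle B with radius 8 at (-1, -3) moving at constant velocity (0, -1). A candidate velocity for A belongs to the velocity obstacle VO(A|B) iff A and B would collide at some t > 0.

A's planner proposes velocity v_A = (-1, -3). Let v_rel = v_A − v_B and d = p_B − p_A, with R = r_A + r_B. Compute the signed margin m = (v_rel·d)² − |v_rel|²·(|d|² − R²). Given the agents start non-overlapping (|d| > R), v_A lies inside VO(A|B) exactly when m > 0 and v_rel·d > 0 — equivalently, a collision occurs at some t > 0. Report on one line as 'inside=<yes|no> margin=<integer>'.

d = (-15, -11),  |d|² = 346;  R = 8+8 = 16,  c = 346−16² = 90
v_rel = (-1, -2),  |v_rel|² = 5;  v_rel·d = (-1)·(-15) + (-2)·(-11) = 37
5·t² − 74·t + 90 = 0  ⇒  m = 37² − 5·90 = 919
m = 919 > 0,  v_rel·d = 37 > 0  ⇒  inside

inside=yes margin=919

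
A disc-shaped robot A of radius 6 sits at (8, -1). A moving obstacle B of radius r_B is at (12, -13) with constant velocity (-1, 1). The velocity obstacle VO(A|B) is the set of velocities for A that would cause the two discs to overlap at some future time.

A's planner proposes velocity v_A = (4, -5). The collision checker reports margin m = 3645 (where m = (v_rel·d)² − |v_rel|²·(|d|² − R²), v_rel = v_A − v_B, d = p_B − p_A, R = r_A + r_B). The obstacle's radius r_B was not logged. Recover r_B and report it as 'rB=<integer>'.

m = 3645
d = (4, -12);  v_rel = (5, -6),  |v_rel|² = 61
v_rel×d = (5)·(-12) − (-6)·(4) = -36
since m = R²·61 − (-36)²:  R² = (1296 + 3645) / 61 = 81
R = √81 = 9  ⇒  r_B = 9 − 6 = 3

rB=3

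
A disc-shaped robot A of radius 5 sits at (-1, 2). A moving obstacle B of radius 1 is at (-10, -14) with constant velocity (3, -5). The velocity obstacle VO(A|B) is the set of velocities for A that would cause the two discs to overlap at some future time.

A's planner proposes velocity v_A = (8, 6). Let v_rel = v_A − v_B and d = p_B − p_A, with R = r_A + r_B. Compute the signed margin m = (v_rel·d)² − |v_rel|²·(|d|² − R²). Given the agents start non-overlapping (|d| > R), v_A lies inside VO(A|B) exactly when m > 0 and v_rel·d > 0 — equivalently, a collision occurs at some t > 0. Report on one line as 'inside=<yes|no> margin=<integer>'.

d = (-9, -16),  |d|² = 337;  R = 5+1 = 6,  c = 337−6² = 301
v_rel = (5, 11),  |v_rel|² = 146;  v_rel·d = (5)·(-9) + (11)·(-16) = -221
146·t² + 442·t + 301 = 0  ⇒  m = (-221)² − 146·301 = 4895
m = 4895 > 0,  v_rel·d = -221 < 0  ⇒  outside

inside=no margin=4895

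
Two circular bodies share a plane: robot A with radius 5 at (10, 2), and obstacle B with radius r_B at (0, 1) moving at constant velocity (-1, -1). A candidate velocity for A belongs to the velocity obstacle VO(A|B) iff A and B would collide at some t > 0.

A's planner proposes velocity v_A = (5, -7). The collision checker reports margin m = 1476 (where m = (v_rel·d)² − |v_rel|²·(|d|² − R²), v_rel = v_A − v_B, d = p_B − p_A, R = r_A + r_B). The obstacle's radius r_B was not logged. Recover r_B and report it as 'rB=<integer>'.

m = 1476
d = (-10, -1);  v_rel = (6, -6),  |v_rel|² = 72
v_rel×d = (6)·(-1) − (-6)·(-10) = -66
since m = R²·72 − (-66)²:  R² = (4356 + 1476) / 72 = 81
R = √81 = 9  ⇒  r_B = 9 − 5 = 4

rB=4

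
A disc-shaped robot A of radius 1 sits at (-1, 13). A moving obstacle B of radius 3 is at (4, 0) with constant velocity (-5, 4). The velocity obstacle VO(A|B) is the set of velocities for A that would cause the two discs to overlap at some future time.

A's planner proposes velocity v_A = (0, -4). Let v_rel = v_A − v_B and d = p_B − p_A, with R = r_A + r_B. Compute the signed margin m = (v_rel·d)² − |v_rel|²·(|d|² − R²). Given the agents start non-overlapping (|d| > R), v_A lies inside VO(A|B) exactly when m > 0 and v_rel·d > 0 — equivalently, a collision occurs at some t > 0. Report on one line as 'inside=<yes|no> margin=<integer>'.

d = (5, -13),  |d|² = 194;  R = 1+3 = 4,  c = 194−4² = 178
v_rel = (5, -8),  |v_rel|² = 89;  v_rel·d = (5)·(5) + (-8)·(-13) = 129
89·t² − 258·t + 178 = 0  ⇒  m = 129² − 89·178 = 799
m = 799 > 0,  v_rel·d = 129 > 0  ⇒  inside

inside=yes margin=799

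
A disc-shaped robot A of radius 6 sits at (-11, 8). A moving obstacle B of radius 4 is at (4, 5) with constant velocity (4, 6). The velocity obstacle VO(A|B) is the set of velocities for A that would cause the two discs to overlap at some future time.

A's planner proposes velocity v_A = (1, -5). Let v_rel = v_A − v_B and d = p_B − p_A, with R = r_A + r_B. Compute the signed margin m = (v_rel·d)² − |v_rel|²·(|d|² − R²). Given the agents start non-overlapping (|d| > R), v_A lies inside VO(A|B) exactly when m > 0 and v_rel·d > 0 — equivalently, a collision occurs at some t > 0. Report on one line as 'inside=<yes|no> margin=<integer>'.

d = (15, -3),  |d|² = 234;  R = 6+4 = 10,  c = 234−10² = 134
v_rel = (-3, -11),  |v_rel|² = 130;  v_rel·d = (-3)·(15) + (-11)·(-3) = -12
130·t² + 24·t + 134 = 0  ⇒  m = (-12)² − 130·134 = -17276
m = -17276 < 0,  v_rel·d = -12 < 0  ⇒  outside

inside=no margin=-17276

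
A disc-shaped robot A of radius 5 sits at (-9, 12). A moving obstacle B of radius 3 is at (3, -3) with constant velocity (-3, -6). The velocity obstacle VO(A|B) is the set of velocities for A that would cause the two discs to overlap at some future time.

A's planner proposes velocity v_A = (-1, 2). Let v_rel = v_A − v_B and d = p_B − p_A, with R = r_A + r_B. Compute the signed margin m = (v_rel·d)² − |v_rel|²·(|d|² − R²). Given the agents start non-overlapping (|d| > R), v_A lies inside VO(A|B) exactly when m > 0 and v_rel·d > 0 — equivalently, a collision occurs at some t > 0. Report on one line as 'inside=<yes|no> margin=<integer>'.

d = (12, -15),  |d|² = 369;  R = 5+3 = 8,  c = 369−8² = 305
v_rel = (2, 8),  |v_rel|² = 68;  v_rel·d = (2)·(12) + (8)·(-15) = -96
68·t² + 192·t + 305 = 0  ⇒  m = (-96)² − 68·305 = -11524
m = -11524 < 0,  v_rel·d = -96 < 0  ⇒  outside

inside=no margin=-11524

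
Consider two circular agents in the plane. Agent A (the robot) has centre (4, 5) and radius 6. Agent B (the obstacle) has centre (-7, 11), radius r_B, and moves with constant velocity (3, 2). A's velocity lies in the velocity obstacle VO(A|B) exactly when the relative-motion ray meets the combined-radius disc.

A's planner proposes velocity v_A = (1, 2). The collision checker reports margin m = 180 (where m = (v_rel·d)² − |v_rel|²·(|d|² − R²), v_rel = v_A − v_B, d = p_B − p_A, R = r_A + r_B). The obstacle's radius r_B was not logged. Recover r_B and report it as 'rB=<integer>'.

m = 180
d = (-11, 6);  v_rel = (-2, 0),  |v_rel|² = 4
v_rel×d = (-2)·(6) − (0)·(-11) = -12
since m = R²·4 − (-12)²:  R² = (144 + 180) / 4 = 81
R = √81 = 9  ⇒  r_B = 9 − 6 = 3

rB=3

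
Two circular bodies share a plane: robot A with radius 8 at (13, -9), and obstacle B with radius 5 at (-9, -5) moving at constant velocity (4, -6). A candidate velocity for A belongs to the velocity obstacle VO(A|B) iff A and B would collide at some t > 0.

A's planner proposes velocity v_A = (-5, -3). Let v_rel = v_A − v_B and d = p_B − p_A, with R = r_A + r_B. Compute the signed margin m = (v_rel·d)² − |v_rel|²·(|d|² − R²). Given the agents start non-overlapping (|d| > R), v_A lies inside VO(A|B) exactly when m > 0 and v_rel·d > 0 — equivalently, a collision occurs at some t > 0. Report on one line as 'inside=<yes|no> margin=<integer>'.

d = (-22, 4),  |d|² = 500;  R = 8+5 = 13,  c = 500−13² = 331
v_rel = (-9, 3),  |v_rel|² = 90;  v_rel·d = (-9)·(-22) + (3)·(4) = 210
90·t² − 420·t + 331 = 0  ⇒  m = 210² − 90·331 = 14310
m = 14310 > 0,  v_rel·d = 210 > 0  ⇒  inside

inside=yes margin=14310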